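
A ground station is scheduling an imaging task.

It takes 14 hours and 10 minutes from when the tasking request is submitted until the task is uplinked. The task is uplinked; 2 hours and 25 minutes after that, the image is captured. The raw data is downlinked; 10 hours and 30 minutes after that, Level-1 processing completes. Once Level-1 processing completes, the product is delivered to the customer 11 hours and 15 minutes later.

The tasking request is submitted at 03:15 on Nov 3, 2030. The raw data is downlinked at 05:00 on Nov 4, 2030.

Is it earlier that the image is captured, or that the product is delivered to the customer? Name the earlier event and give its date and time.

The tasking request is submitted: 03:15 Nov 3, 2030.
The task is uplinked: 03:15 Nov 3, 2030 + 14h10m = 17:25 Nov 3, 2030.
The image is captured: 17:25 Nov 3, 2030 + 2h25m = 19:50 Nov 3, 2030.
The raw data is downlinked: 05:00 Nov 4, 2030.
Level-1 processing completes: 05:00 Nov 4, 2030 + 10h30m = 15:30 Nov 4, 2030.
The product is delivered to the customer: 15:30 Nov 4, 2030 + 11h15m = 02:45 Nov 5, 2030.
Comparing: the image is captured at 19:50 Nov 3, 2030 vs the product is delivered to the customer at 02:45 Nov 5, 2030. Earlier: the image is captured.

The image is captured — 19:50 on Nov 3, 2030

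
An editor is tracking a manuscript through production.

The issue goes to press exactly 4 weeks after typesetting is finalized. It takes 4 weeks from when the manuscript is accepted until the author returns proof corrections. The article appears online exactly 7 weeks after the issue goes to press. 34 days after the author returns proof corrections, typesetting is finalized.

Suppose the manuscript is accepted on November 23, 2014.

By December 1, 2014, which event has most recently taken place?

The manuscript is accepted: Nov 23, 2014.
The author returns proof corrections: Nov 23, 2014 + 4 weeks = Dec 21, 2014.
Typesetting is finalized: Dec 21, 2014 + 34 days = Jan 24, 2015.
The issue goes to press: Jan 24, 2015 + 4 weeks = Feb 21, 2015.
The article appears online: Feb 21, 2015 + 7 weeks = Apr 11, 2015.
Dec 1, 2014 falls between when the manuscript is accepted (Nov 23, 2014) and when the author returns proof corrections (Dec 21, 2014).

The manuscript is accepted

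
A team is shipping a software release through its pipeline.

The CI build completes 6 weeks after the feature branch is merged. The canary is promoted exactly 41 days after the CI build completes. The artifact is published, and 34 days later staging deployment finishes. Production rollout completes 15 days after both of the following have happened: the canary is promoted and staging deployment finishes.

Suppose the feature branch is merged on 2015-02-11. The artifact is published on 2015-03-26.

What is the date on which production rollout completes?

2015-05-20

The feature branch is merged: Feb 11, 2015.
The CI build completes: Feb 11, 2015 + 6 weeks = Mar 25, 2015.
The canary is promoted: Mar 25, 2015 + 41 days = May 5, 2015.
The artifact is published: Mar 26, 2015.
Staging deployment finishes: Mar 26, 2015 + 34 days = Apr 29, 2015.
Both prerequisites met — the canary is promoted (May 5, 2015), staging deployment finishes (Apr 29, 2015); the later is May 5, 2015.
Production rollout completes: May 5, 2015 + 15 days = May 20, 2015.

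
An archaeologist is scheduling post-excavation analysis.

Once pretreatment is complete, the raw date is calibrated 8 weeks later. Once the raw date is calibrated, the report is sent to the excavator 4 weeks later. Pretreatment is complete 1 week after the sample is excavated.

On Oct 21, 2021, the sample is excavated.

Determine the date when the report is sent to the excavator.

The sample is excavated: Oct 21, 2021.
Pretreatment is complete: Oct 21, 2021 + 1 week = Oct 28, 2021.
The raw date is calibrated: Oct 28, 2021 + 8 weeks = Dec 23, 2021.
The report is sent to the excavator: Dec 23, 2021 + 4 weeks = Jan 20, 2022.

Jan 20, 2022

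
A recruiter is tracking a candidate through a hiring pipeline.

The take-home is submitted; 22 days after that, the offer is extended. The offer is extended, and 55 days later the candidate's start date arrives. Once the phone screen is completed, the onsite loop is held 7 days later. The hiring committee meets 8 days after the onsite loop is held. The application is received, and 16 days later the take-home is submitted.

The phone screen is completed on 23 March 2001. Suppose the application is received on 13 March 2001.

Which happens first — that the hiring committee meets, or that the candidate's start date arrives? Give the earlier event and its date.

The hiring committee meets — 7 April 2001

The phone screen is completed: Mar 23, 2001.
The onsite loop is held: Mar 23, 2001 + 7 days = Mar 30, 2001.
The hiring committee meets: Mar 30, 2001 + 8 days = Apr 7, 2001.
The application is received: Mar 13, 2001.
The take-home is submitted: Mar 13, 2001 + 16 days = Mar 29, 2001.
The offer is extended: Mar 29, 2001 + 22 days = Apr 20, 2001.
The candidate's start date arrives: Apr 20, 2001 + 55 days = Jun 14, 2001.
Comparing: the hiring committee meets on Apr 7, 2001 vs the candidate's start date arrives on Jun 14, 2001. Earlier: the hiring committee meets.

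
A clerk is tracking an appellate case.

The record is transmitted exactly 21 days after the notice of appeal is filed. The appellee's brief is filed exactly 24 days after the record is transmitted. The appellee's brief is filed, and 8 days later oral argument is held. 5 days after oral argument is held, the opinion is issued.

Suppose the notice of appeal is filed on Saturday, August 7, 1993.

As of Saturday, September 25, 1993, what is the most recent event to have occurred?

The notice of appeal is filed: Aug 7, 1993.
The record is transmitted: Aug 7, 1993 + 21 days = Aug 28, 1993.
The appellee's brief is filed: Aug 28, 1993 + 24 days = Sep 21, 1993.
Oral argument is held: Sep 21, 1993 + 8 days = Sep 29, 1993.
The opinion is issued: Sep 29, 1993 + 5 days = Oct 4, 1993.
Sep 25, 1993 falls between when the appellee's brief is filed (Sep 21, 1993) and when oral argument is held (Sep 29, 1993).

The appellee's brief is filed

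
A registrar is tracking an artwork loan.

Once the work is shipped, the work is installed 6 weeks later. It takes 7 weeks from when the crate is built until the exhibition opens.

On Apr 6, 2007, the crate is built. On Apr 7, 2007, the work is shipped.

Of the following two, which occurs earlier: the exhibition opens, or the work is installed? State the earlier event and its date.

The crate is built: Apr 6, 2007.
The exhibition opens: Apr 6, 2007 + 7 weeks = May 25, 2007.
The work is shipped: Apr 7, 2007.
The work is installed: Apr 7, 2007 + 6 weeks = May 19, 2007.
Comparing: the exhibition opens on May 25, 2007 vs the work is installed on May 19, 2007. Earlier: the work is installed.

The work is installed — May 19, 2007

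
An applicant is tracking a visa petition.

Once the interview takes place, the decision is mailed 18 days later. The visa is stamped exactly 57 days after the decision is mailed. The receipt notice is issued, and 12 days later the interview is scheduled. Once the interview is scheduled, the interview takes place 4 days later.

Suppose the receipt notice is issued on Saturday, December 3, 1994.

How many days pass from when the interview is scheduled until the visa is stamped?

Causal path: the interview is scheduled → the interview takes place → the decision is mailed → the visa is stamped.
Total delay along the path: 4 + 18 + 57 = 79 days.

79 days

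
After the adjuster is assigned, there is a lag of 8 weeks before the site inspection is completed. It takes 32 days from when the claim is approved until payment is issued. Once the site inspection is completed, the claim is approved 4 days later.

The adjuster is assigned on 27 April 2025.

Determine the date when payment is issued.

28 July 2025

The adjuster is assigned: Apr 27, 2025.
The site inspection is completed: Apr 27, 2025 + 8 weeks = Jun 22, 2025.
The claim is approved: Jun 22, 2025 + 4 days = Jun 26, 2025.
Payment is issued: Jun 26, 2025 + 32 days = Jul 28, 2025.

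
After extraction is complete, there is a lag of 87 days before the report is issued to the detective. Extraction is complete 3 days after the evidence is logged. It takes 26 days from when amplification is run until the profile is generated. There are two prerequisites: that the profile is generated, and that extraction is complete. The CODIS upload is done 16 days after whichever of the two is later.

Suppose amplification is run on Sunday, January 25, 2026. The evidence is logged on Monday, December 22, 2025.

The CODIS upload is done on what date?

Sunday, March 8, 2026

Amplification is run: Jan 25, 2026.
The profile is generated: Jan 25, 2026 + 26 days = Feb 20, 2026.
The evidence is logged: Dec 22, 2025.
Extraction is complete: Dec 22, 2025 + 3 days = Dec 25, 2025.
Both prerequisites met — the profile is generated (Feb 20, 2026), extraction is complete (Dec 25, 2025); the later is Feb 20, 2026.
The CODIS upload is done: Feb 20, 2026 + 16 days = Mar 8, 2026.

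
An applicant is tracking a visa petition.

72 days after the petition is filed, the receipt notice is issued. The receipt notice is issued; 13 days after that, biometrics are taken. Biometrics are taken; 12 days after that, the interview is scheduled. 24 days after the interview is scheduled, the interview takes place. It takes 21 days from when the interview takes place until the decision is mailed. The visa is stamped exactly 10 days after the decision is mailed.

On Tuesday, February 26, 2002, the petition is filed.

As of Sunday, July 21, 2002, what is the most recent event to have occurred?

The decision is mailed

The petition is filed: Feb 26, 2002.
The receipt notice is issued: Feb 26, 2002 + 72 days = May 9, 2002.
Biometrics are taken: May 9, 2002 + 13 days = May 22, 2002.
The interview is scheduled: May 22, 2002 + 12 days = Jun 3, 2002.
The interview takes place: Jun 3, 2002 + 24 days = Jun 27, 2002.
The decision is mailed: Jun 27, 2002 + 21 days = Jul 18, 2002.
The visa is stamped: Jul 18, 2002 + 10 days = Jul 28, 2002.
Jul 21, 2002 falls between when the decision is mailed (Jul 18, 2002) and when the visa is stamped (Jul 28, 2002).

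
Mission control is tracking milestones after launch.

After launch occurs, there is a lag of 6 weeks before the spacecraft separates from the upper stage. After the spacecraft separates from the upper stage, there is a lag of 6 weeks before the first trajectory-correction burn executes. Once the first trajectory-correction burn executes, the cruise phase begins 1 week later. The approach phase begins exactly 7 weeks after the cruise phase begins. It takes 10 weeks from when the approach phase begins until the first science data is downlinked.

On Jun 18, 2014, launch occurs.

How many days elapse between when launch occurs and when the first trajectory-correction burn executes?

84 days

Causal path: launch occurs → the spacecraft separates from the upper stage → the first trajectory-correction burn executes.
Total delay along the path: 6 + 6 weeks = 12 weeks = 84 days.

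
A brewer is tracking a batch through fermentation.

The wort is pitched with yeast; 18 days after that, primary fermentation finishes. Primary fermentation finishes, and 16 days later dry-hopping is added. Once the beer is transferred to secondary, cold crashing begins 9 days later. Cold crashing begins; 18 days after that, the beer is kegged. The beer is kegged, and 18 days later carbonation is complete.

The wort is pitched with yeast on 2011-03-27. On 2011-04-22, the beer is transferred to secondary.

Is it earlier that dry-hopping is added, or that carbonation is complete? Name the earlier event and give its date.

Dry-hopping is added — 2011-04-30

The wort is pitched with yeast: Mar 27, 2011.
Primary fermentation finishes: Mar 27, 2011 + 18 days = Apr 14, 2011.
Dry-hopping is added: Apr 14, 2011 + 16 days = Apr 30, 2011.
The beer is transferred to secondary: Apr 22, 2011.
Cold crashing begins: Apr 22, 2011 + 9 days = May 1, 2011.
The beer is kegged: May 1, 2011 + 18 days = May 19, 2011.
Carbonation is complete: May 19, 2011 + 18 days = Jun 6, 2011.
Comparing: dry-hopping is added on Apr 30, 2011 vs carbonation is complete on Jun 6, 2011. Earlier: dry-hopping is added.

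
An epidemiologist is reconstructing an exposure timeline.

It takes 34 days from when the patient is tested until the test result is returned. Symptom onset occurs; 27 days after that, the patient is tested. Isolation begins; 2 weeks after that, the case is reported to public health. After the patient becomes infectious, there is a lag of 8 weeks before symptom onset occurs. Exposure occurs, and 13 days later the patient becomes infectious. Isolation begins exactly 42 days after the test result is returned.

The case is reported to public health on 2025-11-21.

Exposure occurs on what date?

The case is reported to public health: Nov 21, 2025.
Isolation begins: Nov 21, 2025 − 2 weeks = Nov 7, 2025.
The test result is returned: Nov 7, 2025 − 42 days = Sep 26, 2025.
The patient is tested: Sep 26, 2025 − 34 days = Aug 23, 2025.
Symptom onset occurs: Aug 23, 2025 − 27 days = Jul 27, 2025.
The patient becomes infectious: Jul 27, 2025 − 8 weeks = Jun 1, 2025.
Exposure occurs: Jun 1, 2025 − 13 days = May 19, 2025.

2025-05-19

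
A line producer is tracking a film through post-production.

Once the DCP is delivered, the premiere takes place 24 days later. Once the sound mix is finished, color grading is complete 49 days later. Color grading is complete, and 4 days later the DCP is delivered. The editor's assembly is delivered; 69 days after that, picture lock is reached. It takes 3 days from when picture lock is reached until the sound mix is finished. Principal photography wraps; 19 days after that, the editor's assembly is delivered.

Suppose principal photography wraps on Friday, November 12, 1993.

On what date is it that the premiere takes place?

Principal photography wraps: Nov 12, 1993.
The editor's assembly is delivered: Nov 12, 1993 + 19 days = Dec 1, 1993.
Picture lock is reached: Dec 1, 1993 + 69 days = Feb 8, 1994.
The sound mix is finished: Feb 8, 1994 + 3 days = Feb 11, 1994.
Color grading is complete: Feb 11, 1994 + 49 days = Apr 1, 1994.
The DCP is delivered: Apr 1, 1994 + 4 days = Apr 5, 1994.
The premiere takes place: Apr 5, 1994 + 24 days = Apr 29, 1994.

Friday, April 29, 1994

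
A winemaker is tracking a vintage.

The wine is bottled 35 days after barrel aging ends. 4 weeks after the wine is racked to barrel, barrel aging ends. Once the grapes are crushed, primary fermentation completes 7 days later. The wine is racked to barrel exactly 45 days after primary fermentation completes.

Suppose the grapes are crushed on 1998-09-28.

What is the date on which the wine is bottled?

1999-01-21

The grapes are crushed: Sep 28, 1998.
Primary fermentation completes: Sep 28, 1998 + 7 days = Oct 5, 1998.
The wine is racked to barrel: Oct 5, 1998 + 45 days = Nov 19, 1998.
Barrel aging ends: Nov 19, 1998 + 4 weeks = Dec 17, 1998.
The wine is bottled: Dec 17, 1998 + 35 days = Jan 21, 1999.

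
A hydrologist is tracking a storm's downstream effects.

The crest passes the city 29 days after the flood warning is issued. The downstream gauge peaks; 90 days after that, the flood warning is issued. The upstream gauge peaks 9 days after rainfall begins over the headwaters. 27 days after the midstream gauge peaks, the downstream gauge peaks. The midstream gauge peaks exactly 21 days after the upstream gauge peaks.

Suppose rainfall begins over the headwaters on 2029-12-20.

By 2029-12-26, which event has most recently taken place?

Rainfall begins over the headwaters: Dec 20, 2029.
The upstream gauge peaks: Dec 20, 2029 + 9 days = Dec 29, 2029.
The midstream gauge peaks: Dec 29, 2029 + 21 days = Jan 19, 2030.
The downstream gauge peaks: Jan 19, 2030 + 27 days = Feb 15, 2030.
The flood warning is issued: Feb 15, 2030 + 90 days = May 16, 2030.
The crest passes the city: May 16, 2030 + 29 days = Jun 14, 2030.
Dec 26, 2029 falls between when rainfall begins over the headwaters (Dec 20, 2029) and when the upstream gauge peaks (Dec 29, 2029).

Rainfall begins over the headwaters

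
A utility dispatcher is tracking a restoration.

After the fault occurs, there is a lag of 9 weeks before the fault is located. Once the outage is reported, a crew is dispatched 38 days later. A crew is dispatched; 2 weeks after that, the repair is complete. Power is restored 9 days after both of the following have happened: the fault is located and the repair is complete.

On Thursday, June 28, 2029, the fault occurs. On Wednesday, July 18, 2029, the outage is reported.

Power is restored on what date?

The fault occurs: Jun 28, 2029.
The fault is located: Jun 28, 2029 + 9 weeks = Aug 30, 2029.
The outage is reported: Jul 18, 2029.
A crew is dispatched: Jul 18, 2029 + 38 days = Aug 25, 2029.
The repair is complete: Aug 25, 2029 + 2 weeks = Sep 8, 2029.
Both prerequisites met — the fault is located (Aug 30, 2029), the repair is complete (Sep 8, 2029); the later is Sep 8, 2029.
Power is restored: Sep 8, 2029 + 9 days = Sep 17, 2029.

Monday, September 17, 2029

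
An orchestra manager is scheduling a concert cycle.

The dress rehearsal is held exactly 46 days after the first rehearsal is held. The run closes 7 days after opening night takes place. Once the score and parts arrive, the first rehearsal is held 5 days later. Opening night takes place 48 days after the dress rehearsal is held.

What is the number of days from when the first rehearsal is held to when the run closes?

Causal path: the first rehearsal is held → the dress rehearsal is held → opening night takes place → the run closes.
Total delay along the path: 46 + 48 + 7 = 101 days.

101 days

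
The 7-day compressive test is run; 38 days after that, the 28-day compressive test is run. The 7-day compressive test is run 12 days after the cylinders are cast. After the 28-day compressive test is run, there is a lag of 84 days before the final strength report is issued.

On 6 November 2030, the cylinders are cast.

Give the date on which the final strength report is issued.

The cylinders are cast: Nov 6, 2030.
The 7-day compressive test is run: Nov 6, 2030 + 12 days = Nov 18, 2030.
The 28-day compressive test is run: Nov 18, 2030 + 38 days = Dec 26, 2030.
The final strength report is issued: Dec 26, 2030 + 84 days = Mar 20, 2031.

20 March 2031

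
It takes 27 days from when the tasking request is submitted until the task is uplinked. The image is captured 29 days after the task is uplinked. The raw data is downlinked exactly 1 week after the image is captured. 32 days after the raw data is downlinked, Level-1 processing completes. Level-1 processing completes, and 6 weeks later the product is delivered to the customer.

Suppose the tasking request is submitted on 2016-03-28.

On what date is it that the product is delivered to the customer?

The tasking request is submitted: Mar 28, 2016.
The task is uplinked: Mar 28, 2016 + 27 days = Apr 24, 2016.
The image is captured: Apr 24, 2016 + 29 days = May 23, 2016.
The raw data is downlinked: May 23, 2016 + 1 week = May 30, 2016.
Level-1 processing completes: May 30, 2016 + 32 days = Jul 1, 2016.
The product is delivered to the customer: Jul 1, 2016 + 6 weeks = Aug 12, 2016.

2016-08-12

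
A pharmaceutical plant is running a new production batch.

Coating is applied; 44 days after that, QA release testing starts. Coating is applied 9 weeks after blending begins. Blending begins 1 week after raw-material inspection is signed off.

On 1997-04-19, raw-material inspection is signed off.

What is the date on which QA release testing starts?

1997-08-11

Raw-material inspection is signed off: Apr 19, 1997.
Blending begins: Apr 19, 1997 + 1 week = Apr 26, 1997.
Coating is applied: Apr 26, 1997 + 9 weeks = Jun 28, 1997.
QA release testing starts: Jun 28, 1997 + 44 days = Aug 11, 1997.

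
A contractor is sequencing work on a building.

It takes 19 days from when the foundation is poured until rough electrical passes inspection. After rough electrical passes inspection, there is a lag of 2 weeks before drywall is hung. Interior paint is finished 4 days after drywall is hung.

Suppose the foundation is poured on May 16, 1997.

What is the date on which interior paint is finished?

The foundation is poured: May 16, 1997.
Rough electrical passes inspection: May 16, 1997 + 19 days = Jun 4, 1997.
Drywall is hung: Jun 4, 1997 + 2 weeks = Jun 18, 1997.
Interior paint is finished: Jun 18, 1997 + 4 days = Jun 22, 1997.

Jun 22, 1997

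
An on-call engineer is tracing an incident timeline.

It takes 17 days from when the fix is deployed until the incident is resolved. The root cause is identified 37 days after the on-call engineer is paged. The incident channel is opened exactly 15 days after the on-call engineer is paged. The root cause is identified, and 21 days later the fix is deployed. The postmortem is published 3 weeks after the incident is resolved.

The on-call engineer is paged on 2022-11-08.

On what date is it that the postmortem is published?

The on-call engineer is paged: Nov 8, 2022.
The root cause is identified: Nov 8, 2022 + 37 days = Dec 15, 2022.
The fix is deployed: Dec 15, 2022 + 21 days = Jan 5, 2023.
The incident is resolved: Jan 5, 2023 + 17 days = Jan 22, 2023.
The postmortem is published: Jan 22, 2023 + 3 weeks = Feb 12, 2023.

2023-02-12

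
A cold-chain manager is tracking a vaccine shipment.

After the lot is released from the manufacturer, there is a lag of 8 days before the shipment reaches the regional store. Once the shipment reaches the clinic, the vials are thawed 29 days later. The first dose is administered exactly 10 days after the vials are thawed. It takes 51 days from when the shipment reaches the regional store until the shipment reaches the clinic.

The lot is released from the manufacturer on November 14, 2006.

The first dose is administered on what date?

February 20, 2007

The lot is released from the manufacturer: Nov 14, 2006.
The shipment reaches the regional store: Nov 14, 2006 + 8 days = Nov 22, 2006.
The shipment reaches the clinic: Nov 22, 2006 + 51 days = Jan 12, 2007.
The vials are thawed: Jan 12, 2007 + 29 days = Feb 10, 2007.
The first dose is administered: Feb 10, 2007 + 10 days = Feb 20, 2007.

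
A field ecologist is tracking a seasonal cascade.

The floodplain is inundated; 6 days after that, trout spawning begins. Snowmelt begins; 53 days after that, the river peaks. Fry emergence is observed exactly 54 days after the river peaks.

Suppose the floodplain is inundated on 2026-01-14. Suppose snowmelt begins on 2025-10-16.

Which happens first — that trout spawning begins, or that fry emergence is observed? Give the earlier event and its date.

The floodplain is inundated: Jan 14, 2026.
Trout spawning begins: Jan 14, 2026 + 6 days = Jan 20, 2026.
Snowmelt begins: Oct 16, 2025.
The river peaks: Oct 16, 2025 + 53 days = Dec 8, 2025.
Fry emergence is observed: Dec 8, 2025 + 54 days = Jan 31, 2026.
Comparing: trout spawning begins on Jan 20, 2026 vs fry emergence is observed on Jan 31, 2026. Earlier: trout spawning begins.

Trout spawning begins — 2026-01-20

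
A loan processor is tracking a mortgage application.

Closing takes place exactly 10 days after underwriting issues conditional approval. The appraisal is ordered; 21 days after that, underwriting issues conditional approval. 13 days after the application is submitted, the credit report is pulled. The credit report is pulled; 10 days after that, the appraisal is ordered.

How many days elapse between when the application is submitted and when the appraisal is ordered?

23 days

Causal path: the application is submitted → the credit report is pulled → the appraisal is ordered.
Total delay along the path: 13 + 10 = 23 days.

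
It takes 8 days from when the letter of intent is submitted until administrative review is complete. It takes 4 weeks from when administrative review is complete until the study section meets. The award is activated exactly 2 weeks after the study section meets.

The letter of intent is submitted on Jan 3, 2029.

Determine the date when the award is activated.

The letter of intent is submitted: Jan 3, 2029.
Administrative review is complete: Jan 3, 2029 + 8 days = Jan 11, 2029.
The study section meets: Jan 11, 2029 + 4 weeks = Feb 8, 2029.
The award is activated: Feb 8, 2029 + 2 weeks = Feb 22, 2029.

Feb 22, 2029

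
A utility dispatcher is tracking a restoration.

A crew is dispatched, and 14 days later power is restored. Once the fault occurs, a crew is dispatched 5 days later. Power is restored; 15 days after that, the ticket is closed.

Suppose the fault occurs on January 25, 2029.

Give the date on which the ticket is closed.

February 28, 2029

The fault occurs: Jan 25, 2029.
A crew is dispatched: Jan 25, 2029 + 5 days = Jan 30, 2029.
Power is restored: Jan 30, 2029 + 14 days = Feb 13, 2029.
The ticket is closed: Feb 13, 2029 + 15 days = Feb 28, 2029.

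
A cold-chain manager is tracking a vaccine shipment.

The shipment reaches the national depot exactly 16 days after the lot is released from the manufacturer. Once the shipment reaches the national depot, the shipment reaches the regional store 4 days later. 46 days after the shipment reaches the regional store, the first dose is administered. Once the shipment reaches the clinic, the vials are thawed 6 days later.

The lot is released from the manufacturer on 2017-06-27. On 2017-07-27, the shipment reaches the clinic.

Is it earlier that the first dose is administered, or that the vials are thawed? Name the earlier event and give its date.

The vials are thawed — 2017-08-02

The lot is released from the manufacturer: Jun 27, 2017.
The shipment reaches the national depot: Jun 27, 2017 + 16 days = Jul 13, 2017.
The shipment reaches the regional store: Jul 13, 2017 + 4 days = Jul 17, 2017.
The first dose is administered: Jul 17, 2017 + 46 days = Sep 1, 2017.
The shipment reaches the clinic: Jul 27, 2017.
The vials are thawed: Jul 27, 2017 + 6 days = Aug 2, 2017.
Comparing: the first dose is administered on Sep 1, 2017 vs the vials are thawed on Aug 2, 2017. Earlier: the vials are thawed.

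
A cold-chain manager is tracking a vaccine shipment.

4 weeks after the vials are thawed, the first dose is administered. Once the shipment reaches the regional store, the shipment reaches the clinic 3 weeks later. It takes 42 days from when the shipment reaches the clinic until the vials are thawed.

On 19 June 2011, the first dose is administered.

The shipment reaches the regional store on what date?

20 March 2011

The first dose is administered: Jun 19, 2011.
The vials are thawed: Jun 19, 2011 − 4 weeks = May 22, 2011.
The shipment reaches the clinic: May 22, 2011 − 42 days = Apr 10, 2011.
The shipment reaches the regional store: Apr 10, 2011 − 3 weeks = Mar 20, 2011.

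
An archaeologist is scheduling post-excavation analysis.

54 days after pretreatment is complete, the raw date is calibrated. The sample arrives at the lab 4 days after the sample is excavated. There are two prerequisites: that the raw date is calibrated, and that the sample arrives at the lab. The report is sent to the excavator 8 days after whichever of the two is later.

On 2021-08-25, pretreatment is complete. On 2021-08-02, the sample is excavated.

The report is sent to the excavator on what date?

Pretreatment is complete: Aug 25, 2021.
The raw date is calibrated: Aug 25, 2021 + 54 days = Oct 18, 2021.
The sample is excavated: Aug 2, 2021.
The sample arrives at the lab: Aug 2, 2021 + 4 days = Aug 6, 2021.
Both prerequisites met — the raw date is calibrated (Oct 18, 2021), the sample arrives at the lab (Aug 6, 2021); the later is Oct 18, 2021.
The report is sent to the excavator: Oct 18, 2021 + 8 days = Oct 26, 2021.

2021-10-26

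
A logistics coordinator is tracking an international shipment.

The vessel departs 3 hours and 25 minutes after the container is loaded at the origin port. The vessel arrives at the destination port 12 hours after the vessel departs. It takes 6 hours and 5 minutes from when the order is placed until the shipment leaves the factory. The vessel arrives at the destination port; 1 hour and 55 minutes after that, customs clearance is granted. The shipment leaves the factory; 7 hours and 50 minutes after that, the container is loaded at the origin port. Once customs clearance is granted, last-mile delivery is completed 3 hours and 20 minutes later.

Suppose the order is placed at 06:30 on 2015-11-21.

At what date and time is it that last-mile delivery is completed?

The order is placed: 06:30 Nov 21, 2015.
The shipment leaves the factory: 06:30 Nov 21, 2015 + 6h05m = 12:35 Nov 21, 2015.
The container is loaded at the origin port: 12:35 Nov 21, 2015 + 7h50m = 20:25 Nov 21, 2015.
The vessel departs: 20:25 Nov 21, 2015 + 3h25m = 23:50 Nov 21, 2015.
The vessel arrives at the destination port: 23:50 Nov 21, 2015 + 12h = 11:50 Nov 22, 2015.
Customs clearance is granted: 11:50 Nov 22, 2015 + 1h55m = 13:45 Nov 22, 2015.
Last-mile delivery is completed: 13:45 Nov 22, 2015 + 3h20m = 17:05 Nov 22, 2015.

17:05 on 2015-11-22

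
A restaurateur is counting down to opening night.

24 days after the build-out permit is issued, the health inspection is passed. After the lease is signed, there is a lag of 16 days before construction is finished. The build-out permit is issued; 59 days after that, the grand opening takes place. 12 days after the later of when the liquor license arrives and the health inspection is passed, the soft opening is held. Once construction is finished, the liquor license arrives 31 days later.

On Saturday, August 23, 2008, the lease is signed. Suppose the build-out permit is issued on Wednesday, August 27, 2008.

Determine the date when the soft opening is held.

Tuesday, October 21, 2008

The lease is signed: Aug 23, 2008.
Construction is finished: Aug 23, 2008 + 16 days = Sep 8, 2008.
The liquor license arrives: Sep 8, 2008 + 31 days = Oct 9, 2008.
The build-out permit is issued: Aug 27, 2008.
The health inspection is passed: Aug 27, 2008 + 24 days = Sep 20, 2008.
Both prerequisites met — the liquor license arrives (Oct 9, 2008), the health inspection is passed (Sep 20, 2008); the later is Oct 9, 2008.
The soft opening is held: Oct 9, 2008 + 12 days = Oct 21, 2008.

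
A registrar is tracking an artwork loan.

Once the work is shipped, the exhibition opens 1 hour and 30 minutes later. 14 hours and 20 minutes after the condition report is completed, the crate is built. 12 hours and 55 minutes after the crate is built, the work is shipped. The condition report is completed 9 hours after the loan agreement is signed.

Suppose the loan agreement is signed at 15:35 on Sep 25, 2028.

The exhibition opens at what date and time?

The loan agreement is signed: 15:35 Sep 25, 2028.
The condition report is completed: 15:35 Sep 25, 2028 + 9h = 00:35 Sep 26, 2028.
The crate is built: 00:35 Sep 26, 2028 + 14h20m = 14:55 Sep 26, 2028.
The work is shipped: 14:55 Sep 26, 2028 + 12h55m = 03:50 Sep 27, 2028.
The exhibition opens: 03:50 Sep 27, 2028 + 1h30m = 05:20 Sep 27, 2028.

05:20 on Sep 27, 2028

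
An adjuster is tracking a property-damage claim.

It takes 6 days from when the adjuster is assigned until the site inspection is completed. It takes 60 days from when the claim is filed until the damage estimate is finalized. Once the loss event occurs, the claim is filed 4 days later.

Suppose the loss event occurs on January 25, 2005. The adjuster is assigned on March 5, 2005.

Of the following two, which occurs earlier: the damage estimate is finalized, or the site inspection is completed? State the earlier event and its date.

The loss event occurs: Jan 25, 2005.
The claim is filed: Jan 25, 2005 + 4 days = Jan 29, 2005.
The damage estimate is finalized: Jan 29, 2005 + 60 days = Mar 30, 2005.
The adjuster is assigned: Mar 5, 2005.
The site inspection is completed: Mar 5, 2005 + 6 days = Mar 11, 2005.
Comparing: the damage estimate is finalized on Mar 30, 2005 vs the site inspection is completed on Mar 11, 2005. Earlier: the site inspection is completed.

The site inspection is completed — March 11, 2005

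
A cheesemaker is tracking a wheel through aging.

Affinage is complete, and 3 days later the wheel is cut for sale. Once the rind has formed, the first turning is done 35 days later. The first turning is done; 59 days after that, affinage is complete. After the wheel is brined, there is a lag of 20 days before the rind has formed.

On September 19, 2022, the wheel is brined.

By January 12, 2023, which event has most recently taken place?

Affinage is complete

The wheel is brined: Sep 19, 2022.
The rind has formed: Sep 19, 2022 + 20 days = Oct 9, 2022.
The first turning is done: Oct 9, 2022 + 35 days = Nov 13, 2022.
Affinage is complete: Nov 13, 2022 + 59 days = Jan 11, 2023.
The wheel is cut for sale: Jan 11, 2023 + 3 days = Jan 14, 2023.
Jan 12, 2023 falls between when affinage is complete (Jan 11, 2023) and when the wheel is cut for sale (Jan 14, 2023).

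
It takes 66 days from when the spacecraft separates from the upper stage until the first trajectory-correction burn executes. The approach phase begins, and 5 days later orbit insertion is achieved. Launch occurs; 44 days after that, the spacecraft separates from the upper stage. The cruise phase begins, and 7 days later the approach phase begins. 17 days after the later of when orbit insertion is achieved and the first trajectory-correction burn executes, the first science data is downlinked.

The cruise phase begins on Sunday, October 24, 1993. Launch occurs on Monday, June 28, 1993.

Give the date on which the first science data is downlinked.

Monday, November 22, 1993

The cruise phase begins: Oct 24, 1993.
The approach phase begins: Oct 24, 1993 + 7 days = Oct 31, 1993.
Orbit insertion is achieved: Oct 31, 1993 + 5 days = Nov 5, 1993.
Launch occurs: Jun 28, 1993.
The spacecraft separates from the upper stage: Jun 28, 1993 + 44 days = Aug 11, 1993.
The first trajectory-correction burn executes: Aug 11, 1993 + 66 days = Oct 16, 1993.
Both prerequisites met — orbit insertion is achieved (Nov 5, 1993), the first trajectory-correction burn executes (Oct 16, 1993); the later is Nov 5, 1993.
The first science data is downlinked: Nov 5, 1993 + 17 days = Nov 22, 1993.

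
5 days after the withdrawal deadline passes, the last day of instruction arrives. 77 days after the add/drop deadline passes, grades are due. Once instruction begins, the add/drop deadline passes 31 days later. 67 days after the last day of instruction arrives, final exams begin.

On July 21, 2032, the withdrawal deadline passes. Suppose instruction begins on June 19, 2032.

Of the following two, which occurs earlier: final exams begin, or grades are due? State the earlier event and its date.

The withdrawal deadline passes: Jul 21, 2032.
The last day of instruction arrives: Jul 21, 2032 + 5 days = Jul 26, 2032.
Final exams begin: Jul 26, 2032 + 67 days = Oct 1, 2032.
Instruction begins: Jun 19, 2032.
The add/drop deadline passes: Jun 19, 2032 + 31 days = Jul 20, 2032.
Grades are due: Jul 20, 2032 + 77 days = Oct 5, 2032.
Comparing: final exams begin on Oct 1, 2032 vs grades are due on Oct 5, 2032. Earlier: final exams begin.

Final exams begin — October 1, 2032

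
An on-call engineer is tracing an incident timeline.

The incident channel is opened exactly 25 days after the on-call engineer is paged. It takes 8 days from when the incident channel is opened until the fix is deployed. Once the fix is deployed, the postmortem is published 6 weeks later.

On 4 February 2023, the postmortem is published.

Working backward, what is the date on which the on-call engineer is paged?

The postmortem is published: Feb 4, 2023.
The fix is deployed: Feb 4, 2023 − 6 weeks = Dec 24, 2022.
The incident channel is opened: Dec 24, 2022 − 8 days = Dec 16, 2022.
The on-call engineer is paged: Dec 16, 2022 − 25 days = Nov 21, 2022.

21 November 2022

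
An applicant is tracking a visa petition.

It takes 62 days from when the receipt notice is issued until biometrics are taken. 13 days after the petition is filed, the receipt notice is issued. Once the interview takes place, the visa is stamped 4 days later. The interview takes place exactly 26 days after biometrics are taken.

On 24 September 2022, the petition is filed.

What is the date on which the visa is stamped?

7 January 2023

The petition is filed: Sep 24, 2022.
The receipt notice is issued: Sep 24, 2022 + 13 days = Oct 7, 2022.
Biometrics are taken: Oct 7, 2022 + 62 days = Dec 8, 2022.
The interview takes place: Dec 8, 2022 + 26 days = Jan 3, 2023.
The visa is stamped: Jan 3, 2023 + 4 days = Jan 7, 2023.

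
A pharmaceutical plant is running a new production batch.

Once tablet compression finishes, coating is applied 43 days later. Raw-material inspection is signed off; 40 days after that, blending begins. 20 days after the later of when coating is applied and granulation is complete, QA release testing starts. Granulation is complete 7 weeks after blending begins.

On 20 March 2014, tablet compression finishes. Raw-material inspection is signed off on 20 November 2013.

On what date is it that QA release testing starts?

22 May 2014

Tablet compression finishes: Mar 20, 2014.
Coating is applied: Mar 20, 2014 + 43 days = May 2, 2014.
Raw-material inspection is signed off: Nov 20, 2013.
Blending begins: Nov 20, 2013 + 40 days = Dec 30, 2013.
Granulation is complete: Dec 30, 2013 + 7 weeks = Feb 17, 2014.
Both prerequisites met — coating is applied (May 2, 2014), granulation is complete (Feb 17, 2014); the later is May 2, 2014.
QA release testing starts: May 2, 2014 + 20 days = May 22, 2014.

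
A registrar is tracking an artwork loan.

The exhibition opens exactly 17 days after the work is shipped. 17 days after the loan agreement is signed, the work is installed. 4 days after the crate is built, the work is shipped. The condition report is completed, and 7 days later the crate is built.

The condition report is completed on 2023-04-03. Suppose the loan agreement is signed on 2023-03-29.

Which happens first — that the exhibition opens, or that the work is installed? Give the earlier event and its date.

The condition report is completed: Apr 3, 2023.
The crate is built: Apr 3, 2023 + 7 days = Apr 10, 2023.
The work is shipped: Apr 10, 2023 + 4 days = Apr 14, 2023.
The exhibition opens: Apr 14, 2023 + 17 days = May 1, 2023.
The loan agreement is signed: Mar 29, 2023.
The work is installed: Mar 29, 2023 + 17 days = Apr 15, 2023.
Comparing: the exhibition opens on May 1, 2023 vs the work is installed on Apr 15, 2023. Earlier: the work is installed.

The work is installed — 2023-04-15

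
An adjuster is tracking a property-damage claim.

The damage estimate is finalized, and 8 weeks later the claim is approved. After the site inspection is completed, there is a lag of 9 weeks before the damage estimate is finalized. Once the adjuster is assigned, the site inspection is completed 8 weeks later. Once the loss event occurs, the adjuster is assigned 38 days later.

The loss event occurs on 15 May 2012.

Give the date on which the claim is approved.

14 December 2012

The loss event occurs: May 15, 2012.
The adjuster is assigned: May 15, 2012 + 38 days = Jun 22, 2012.
The site inspection is completed: Jun 22, 2012 + 8 weeks = Aug 17, 2012.
The damage estimate is finalized: Aug 17, 2012 + 9 weeks = Oct 19, 2012.
The claim is approved: Oct 19, 2012 + 8 weeks = Dec 14, 2012.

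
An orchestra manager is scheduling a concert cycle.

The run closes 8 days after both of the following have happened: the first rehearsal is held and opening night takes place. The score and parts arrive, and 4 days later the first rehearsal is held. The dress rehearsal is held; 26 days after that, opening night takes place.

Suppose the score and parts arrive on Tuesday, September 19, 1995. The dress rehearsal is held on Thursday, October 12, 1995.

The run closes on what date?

Wednesday, November 15, 1995

The score and parts arrive: Sep 19, 1995.
The first rehearsal is held: Sep 19, 1995 + 4 days = Sep 23, 1995.
The dress rehearsal is held: Oct 12, 1995.
Opening night takes place: Oct 12, 1995 + 26 days = Nov 7, 1995.
Both prerequisites met — the first rehearsal is held (Sep 23, 1995), opening night takes place (Nov 7, 1995); the later is Nov 7, 1995.
The run closes: Nov 7, 1995 + 8 days = Nov 15, 1995.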